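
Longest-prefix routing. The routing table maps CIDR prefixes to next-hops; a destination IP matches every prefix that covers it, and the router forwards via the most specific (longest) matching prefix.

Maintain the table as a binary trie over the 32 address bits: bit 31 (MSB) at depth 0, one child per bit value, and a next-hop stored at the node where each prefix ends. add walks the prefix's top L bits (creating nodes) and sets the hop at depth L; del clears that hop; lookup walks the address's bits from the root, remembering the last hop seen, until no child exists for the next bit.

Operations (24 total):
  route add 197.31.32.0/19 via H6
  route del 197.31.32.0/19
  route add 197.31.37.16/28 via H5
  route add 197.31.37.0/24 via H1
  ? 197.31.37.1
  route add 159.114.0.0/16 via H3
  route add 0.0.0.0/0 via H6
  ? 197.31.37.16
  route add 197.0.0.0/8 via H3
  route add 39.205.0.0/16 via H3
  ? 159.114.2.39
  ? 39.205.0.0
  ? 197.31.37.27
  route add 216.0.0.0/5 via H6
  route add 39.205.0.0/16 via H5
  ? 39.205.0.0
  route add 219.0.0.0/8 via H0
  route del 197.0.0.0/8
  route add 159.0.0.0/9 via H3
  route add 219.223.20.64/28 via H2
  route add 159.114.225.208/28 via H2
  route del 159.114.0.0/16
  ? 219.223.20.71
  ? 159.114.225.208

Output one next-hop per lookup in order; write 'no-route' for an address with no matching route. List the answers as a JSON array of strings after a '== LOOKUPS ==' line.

Trace:
  + 197.31.32.0/19 (H6) depth=19
  - 197.31.32.0/19 clear@19
  + 197.31.37.16/28 (H5) depth=28
  + 197.31.37.0/24 (H1) depth=24
  ? 197.31.37.1  path d0:-→d1:-→d2:-→d3:-→d4:-→d5:-→d6:-→d7:-→d8:-→d9:-→d10:-→d11:-→d12:-→d13:-→d14:-→d15:-→d16:-→d17:-→d18:-→d19:-→d20:-→d21:-→d22:-→d23:-→d24:H1→d25:-→d26:-→d27:-  best=H1
  + 159.114.0.0/16 (H3) depth=16
  + 0.0.0.0/0 (H6) depth=0
  ? 197.31.37.16  path d0:H6→d1:-→d2:-→d3:-→d4:-→d5:-→d6:-→d7:-→d8:-→d9:-→d10:-→d11:-→d12:-→d13:-→d14:-→d15:-→d16:-→d17:-→d18:-→d19:-→d20:-→d21:-→d22:-→d23:-→d24:H1→d25:-→d26:-→d27:-→d28:H5  best=H5
  + 197.0.0.0/8 (H3) depth=8
  + 39.205.0.0/16 (H3) depth=16
  ? 159.114.2.39  path d0:H6→d1:-→d2:-→d3:-→d4:-→d5:-→d6:-→d7:-→d8:-→d9:-→d10:-→d11:-→d12:-→d13:-→d14:-→d15:-→d16:H3  best=H3
  ? 39.205.0.0  path d0:H6→d1:-→d2:-→d3:-→d4:-→d5:-→d6:-→d7:-→d8:-→d9:-→d10:-→d11:-→d12:-→d13:-→d14:-→d15:-→d16:H3  best=H3
  ? 197.31.37.27  path d0:H6→d1:-→d2:-→d3:-→d4:-→d5:-→d6:-→d7:-→d8:H3→d9:-→d10:-→d11:-→d12:-→d13:-→d14:-→d15:-→d16:-→d17:-→d18:-→d19:-→d20:-→d21:-→d22:-→d23:-→d24:H1→d25:-→d26:-→d27:-→d28:H5  best=H5
  + 216.0.0.0/5 (H6) depth=5
  + 39.205.0.0/16 (H5) depth=16
  ? 39.205.0.0  path d0:H6→d1:-→d2:-→d3:-→d4:-→d5:-→d6:-→d7:-→d8:-→d9:-→d10:-→d11:-→d12:-→d13:-→d14:-→d15:-→d16:H5  best=H5
  + 219.0.0.0/8 (H0) depth=8
  - 197.0.0.0/8 clear@8
  + 159.0.0.0/9 (H3) depth=9
  + 219.223.20.64/28 (H2) depth=28
  + 159.114.225.208/28 (H2) depth=28
  - 159.114.0.0/16 clear@16
  ? 219.223.20.71  path d0:H6→d1:-→d2:-→d3:-→d4:-→d5:H6→d6:-→d7:-→d8:H0→d9:-→d10:-→d11:-→d12:-→d13:-→d14:-→d15:-→d16:-→d17:-→d18:-→d19:-→d20:-→d21:-→d22:-→d23:-→d24:-→d25:-→d26:-→d27:-→d28:H2  best=H2
  ? 159.114.225.208  path d0:H6→d1:-→d2:-→d3:-→d4:-→d5:-→d6:-→d7:-→d8:-→d9:H3→d10:-→d11:-→d12:-→d13:-→d14:-→d15:-→d16:-→d17:-→d18:-→d19:-→d20:-→d21:-→d22:-→d23:-→d24:-→d25:-→d26:-→d27:-→d28:H2  best=H2

== LOOKUPS ==
["H1","H5","H3","H3","H5","H5","H2","H2"]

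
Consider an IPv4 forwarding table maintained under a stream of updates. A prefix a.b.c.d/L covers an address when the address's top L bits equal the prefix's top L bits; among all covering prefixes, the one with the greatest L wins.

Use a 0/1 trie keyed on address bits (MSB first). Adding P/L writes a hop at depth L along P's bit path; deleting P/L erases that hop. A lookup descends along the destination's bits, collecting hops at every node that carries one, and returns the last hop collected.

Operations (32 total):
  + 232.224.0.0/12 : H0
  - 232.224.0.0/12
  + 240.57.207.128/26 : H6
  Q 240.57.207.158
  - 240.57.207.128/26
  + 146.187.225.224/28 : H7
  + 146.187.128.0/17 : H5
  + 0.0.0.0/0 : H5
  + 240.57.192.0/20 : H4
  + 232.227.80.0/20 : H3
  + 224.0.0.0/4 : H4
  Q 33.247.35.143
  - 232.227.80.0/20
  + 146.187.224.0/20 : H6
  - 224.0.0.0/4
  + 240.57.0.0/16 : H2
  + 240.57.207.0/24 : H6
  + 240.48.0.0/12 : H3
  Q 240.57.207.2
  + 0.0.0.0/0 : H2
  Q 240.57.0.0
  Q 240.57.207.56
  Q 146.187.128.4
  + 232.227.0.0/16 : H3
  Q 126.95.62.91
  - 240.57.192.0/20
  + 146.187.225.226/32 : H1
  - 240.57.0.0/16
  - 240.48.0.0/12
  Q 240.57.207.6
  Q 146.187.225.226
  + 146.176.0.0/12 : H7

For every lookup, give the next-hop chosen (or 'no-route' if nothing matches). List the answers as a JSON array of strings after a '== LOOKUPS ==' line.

Trace:
  + 232.224.0.0/12 (H0) depth=12
  - 232.224.0.0/12 clear@12
  + 240.57.207.128/26 (H6) depth=26
  ? 240.57.207.158  path d0:-→d1:-→d2:-→d3:-→d4:-→d5:-→d6:-→d7:-→d8:-→d9:-→d10:-→d11:-→d12:-→d13:-→d14:-→d15:-→d16:-→d17:-→d18:-→d19:-→d20:-→d21:-→d22:-→d23:-→d24:-→d25:-→d26:H6  best=H6
  - 240.57.207.128/26 clear@26
  + 146.187.225.224/28 (H7) depth=28
  + 146.187.128.0/17 (H5) depth=17
  + 0.0.0.0/0 (H5) depth=0
  + 240.57.192.0/20 (H4) depth=20
  + 232.227.80.0/20 (H3) depth=20
  + 224.0.0.0/4 (H4) depth=4
  ? 33.247.35.143  path d0:H5  best=H5
  - 232.227.80.0/20 clear@20
  + 146.187.224.0/20 (H6) depth=20
  - 224.0.0.0/4 clear@4
  + 240.57.0.0/16 (H2) depth=16
  + 240.57.207.0/24 (H6) depth=24
  + 240.48.0.0/12 (H3) depth=12
  ? 240.57.207.2  path d0:H5→d1:-→d2:-→d3:-→d4:-→d5:-→d6:-→d7:-→d8:-→d9:-→d10:-→d11:-→d12:H3→d13:-→d14:-→d15:-→d16:H2→d17:-→d18:-→d19:-→d20:H4→d21:-→d22:-→d23:-→d24:H6  best=H6
  + 0.0.0.0/0 (H2) depth=0
  ? 240.57.0.0  path d0:H2→d1:-→d2:-→d3:-→d4:-→d5:-→d6:-→d7:-→d8:-→d9:-→d10:-→d11:-→d12:H3→d13:-→d14:-→d15:-→d16:H2  best=H2
  ? 240.57.207.56  path d0:H2→d1:-→d2:-→d3:-→d4:-→d5:-→d6:-→d7:-→d8:-→d9:-→d10:-→d11:-→d12:H3→d13:-→d14:-→d15:-→d16:H2→d17:-→d18:-→d19:-→d20:H4→d21:-→d22:-→d23:-→d24:H6  best=H6
  ? 146.187.128.4  path d0:H2→d1:-→d2:-→d3:-→d4:-→d5:-→d6:-→d7:-→d8:-→d9:-→d10:-→d11:-→d12:-→d13:-→d14:-→d15:-→d16:-→d17:H5  best=H5
  + 232.227.0.0/16 (H3) depth=16
  ? 126.95.62.91  path d0:H2  best=H2
  - 240.57.192.0/20 clear@20
  + 146.187.225.226/32 (H1) depth=32
  - 240.57.0.0/16 clear@16
  - 240.48.0.0/12 clear@12
  ? 240.57.207.6  path d0:H2→d1:-→d2:-→d3:-→d4:-→d5:-→d6:-→d7:-→d8:-→d9:-→d10:-→d11:-→d12:-→d13:-→d14:-→d15:-→d16:-→d17:-→d18:-→d19:-→d20:-→d21:-→d22:-→d23:-→d24:H6  best=H6
  ? 146.187.225.226  path d0:H2→d1:-→d2:-→d3:-→d4:-→d5:-→d6:-→d7:-→d8:-→d9:-→d10:-→d11:-→d12:-→d13:-→d14:-→d15:-→d16:-→d17:H5→d18:-→d19:-→d20:H6→d21:-→d22:-→d23:-→d24:-→d25:-→d26:-→d27:-→d28:H7→d29:-→d30:-→d31:-→d32:H1  best=H1
  + 146.176.0.0/12 (H7) depth=12

== LOOKUPS ==
["H6","H5","H6","H2","H6","H5","H2","H6","H1"]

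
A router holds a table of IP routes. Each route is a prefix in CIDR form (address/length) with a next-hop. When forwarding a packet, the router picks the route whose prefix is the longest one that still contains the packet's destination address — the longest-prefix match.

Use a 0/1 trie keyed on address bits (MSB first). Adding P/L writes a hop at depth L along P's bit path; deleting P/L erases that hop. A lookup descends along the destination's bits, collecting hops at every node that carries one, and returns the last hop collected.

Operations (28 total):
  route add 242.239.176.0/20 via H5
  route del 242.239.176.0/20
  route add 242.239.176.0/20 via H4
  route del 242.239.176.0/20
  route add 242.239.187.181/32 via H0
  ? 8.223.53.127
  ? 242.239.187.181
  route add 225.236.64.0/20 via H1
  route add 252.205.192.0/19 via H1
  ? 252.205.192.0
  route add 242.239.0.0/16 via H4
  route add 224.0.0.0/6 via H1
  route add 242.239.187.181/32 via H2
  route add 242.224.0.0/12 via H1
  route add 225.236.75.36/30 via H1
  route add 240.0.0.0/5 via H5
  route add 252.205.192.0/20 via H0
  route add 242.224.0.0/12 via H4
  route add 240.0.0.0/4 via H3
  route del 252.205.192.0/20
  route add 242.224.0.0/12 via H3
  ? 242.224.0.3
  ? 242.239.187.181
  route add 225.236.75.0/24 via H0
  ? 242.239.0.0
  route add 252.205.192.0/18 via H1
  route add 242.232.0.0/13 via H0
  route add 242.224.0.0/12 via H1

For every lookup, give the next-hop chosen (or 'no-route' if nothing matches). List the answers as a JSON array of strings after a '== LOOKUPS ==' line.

Apply in order:
  add 242.239.176.0/20 -> H5 at depth 20
  del 242.239.176.0/20 (clear depth 20)
  add 242.239.176.0/20 -> H4 at depth 20
  del 242.239.176.0/20 (clear depth 20)
  add 242.239.187.181/32 -> H0 at depth 32
  lookup 8.223.53.127: bits ε walk d0:- -> no-route
  lookup 242.239.187.181: bits 11110010111011111011101110110101 walk d0:-→d1:-→d2:-→d3:-→d4:-→d5:-→d6:-→d7:-→d8:-→d9:-→d10:-→d11:-→d12:-→d13:-→d14:-→d15:-→d16:-→d17:-→d18:-→d19:-→d20:-→d21:-→d22:-→d23:-→d24:-→d25:-→d26:-→d27:-→d28:-→d29:-→d30:-→d31:-→d32:H0 -> H0
  add 225.236.64.0/20 -> H1 at depth 20
  add 252.205.192.0/19 -> H1 at depth 19
  lookup 252.205.192.0: bits 1111110011001101110 walk d0:-→d1:-→d2:-→d3:-→d4:-→d5:-→d6:-→d7:-→d8:-→d9:-→d10:-→d11:-→d12:-→d13:-→d14:-→d15:-→d16:-→d17:-→d18:-→d19:H1 -> H1
  add 242.239.0.0/16 -> H4 at depth 16
  add 224.0.0.0/6 -> H1 at depth 6
  add 242.239.187.181/32 -> H2 at depth 32
  add 242.224.0.0/12 -> H1 at depth 12
  add 225.236.75.36/30 -> H1 at depth 30
  add 240.0.0.0/5 -> H5 at depth 5
  add 252.205.192.0/20 -> H0 at depth 20
  add 242.224.0.0/12 -> H4 at depth 12
  add 240.0.0.0/4 -> H3 at depth 4
  del 252.205.192.0/20 (clear depth 20)
  add 242.224.0.0/12 -> H3 at depth 12
  lookup 242.224.0.3: bits 111100101110 walk d0:-→d1:-→d2:-→d3:-→d4:H3→d5:H5→d6:-→d7:-→d8:-→d9:-→d10:-→d11:-→d12:H3 -> H3
  lookup 242.239.187.181: bits 11110010111011111011101110110101 walk d0:-→d1:-→d2:-→d3:-→d4:H3→d5:H5→d6:-→d7:-→d8:-→d9:-→d10:-→d11:-→d12:H3→d13:-→d14:-→d15:-→d16:H4→d17:-→d18:-→d19:-→d20:-→d21:-→d22:-→d23:-→d24:-→d25:-→d26:-→d27:-→d28:-→d29:-→d30:-→d31:-→d32:H2 -> H2
  add 225.236.75.0/24 -> H0 at depth 24
  lookup 242.239.0.0: bits 1111001011101111 walk d0:-→d1:-→d2:-→d3:-→d4:H3→d5:H5→d6:-→d7:-→d8:-→d9:-→d10:-→d11:-→d12:H3→d13:-→d14:-→d15:-→d16:H4 -> H4
  add 252.205.192.0/18 -> H1 at depth 18
  add 242.232.0.0/13 -> H0 at depth 13
  add 242.224.0.0/12 -> H1 at depth 12

== LOOKUPS ==
["no-route","H0","H1","H3","H2","H4"]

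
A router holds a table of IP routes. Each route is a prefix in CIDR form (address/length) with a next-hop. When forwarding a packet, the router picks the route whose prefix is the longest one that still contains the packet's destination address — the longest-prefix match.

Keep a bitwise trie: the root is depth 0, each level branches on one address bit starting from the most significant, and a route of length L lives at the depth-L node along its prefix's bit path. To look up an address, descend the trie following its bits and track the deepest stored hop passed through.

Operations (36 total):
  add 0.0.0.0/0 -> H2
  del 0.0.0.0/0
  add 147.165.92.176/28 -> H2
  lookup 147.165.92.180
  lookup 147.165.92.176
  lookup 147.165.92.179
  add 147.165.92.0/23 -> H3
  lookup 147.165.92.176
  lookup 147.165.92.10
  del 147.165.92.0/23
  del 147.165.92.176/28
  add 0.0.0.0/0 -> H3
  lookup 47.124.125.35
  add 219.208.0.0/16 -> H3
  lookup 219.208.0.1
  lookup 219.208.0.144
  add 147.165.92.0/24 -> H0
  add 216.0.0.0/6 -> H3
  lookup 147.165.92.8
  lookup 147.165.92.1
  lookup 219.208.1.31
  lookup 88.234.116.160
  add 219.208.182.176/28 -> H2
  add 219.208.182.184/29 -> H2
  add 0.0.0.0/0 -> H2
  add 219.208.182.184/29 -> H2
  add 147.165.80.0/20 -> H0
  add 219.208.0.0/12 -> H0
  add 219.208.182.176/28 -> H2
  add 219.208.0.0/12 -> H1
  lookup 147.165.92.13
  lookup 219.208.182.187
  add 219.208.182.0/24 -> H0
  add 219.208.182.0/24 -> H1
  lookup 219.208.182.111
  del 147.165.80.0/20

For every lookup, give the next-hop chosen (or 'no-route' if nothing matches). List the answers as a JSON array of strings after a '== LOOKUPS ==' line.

Apply in order:
  + 0.0.0.0/0 (H2) depth=0
  del 0.0.0.0/0 (clear depth 0)
  + 147.165.92.176/28 (H2) depth=28
  Q 147.165.92.180: descend 1001001110100101010111001011 ; hops seen [H2] ; pick H2
  Q 147.165.92.176: descend 1001001110100101010111001011 ; hops seen [H2] ; pick H2
  Q 147.165.92.179: descend 1001001110100101010111001011 ; hops seen [H2] ; pick H2
  + 147.165.92.0/23 (H3) depth=23
  Q 147.165.92.176: descend 1001001110100101010111001011 ; hops seen [H3,H2] ; pick H2
  Q 147.165.92.10: descend 100100111010010101011100 ; hops seen [H3] ; pick H3
  del 147.165.92.0/23 (clear depth 23)
  del 147.165.92.176/28 (clear depth 28)
  + 0.0.0.0/0 (H3) depth=0
  Q 47.124.125.35: descend ε ; hops seen [H3] ; pick H3
  + 219.208.0.0/16 (H3) depth=16
  Q 219.208.0.1: descend 1101101111010000 ; hops seen [H3,H3] ; pick H3
  Q 219.208.0.144: descend 1101101111010000 ; hops seen [H3,H3] ; pick H3
  + 147.165.92.0/24 (H0) depth=24
  + 216.0.0.0/6 (H3) depth=6
  Q 147.165.92.8: descend 100100111010010101011100 ; hops seen [H3,H0] ; pick H0
  Q 147.165.92.1: descend 100100111010010101011100 ; hops seen [H3,H0] ; pick H0
  Q 219.208.1.31: descend 1101101111010000 ; hops seen [H3,H3,H3] ; pick H3
  Q 88.234.116.160: descend ε ; hops seen [H3] ; pick H3
  + 219.208.182.176/28 (H2) depth=28
  + 219.208.182.184/29 (H2) depth=29
  + 0.0.0.0/0 (H2) depth=0
  + 219.208.182.184/29 (H2) depth=29
  + 147.165.80.0/20 (H0) depth=20
  + 219.208.0.0/12 (H0) depth=12
  + 219.208.182.176/28 (H2) depth=28
  + 219.208.0.0/12 (H1) depth=12
  Q 147.165.92.13: descend 100100111010010101011100 ; hops seen [H2,H0,H0] ; pick H0
  Q 219.208.182.187: descend 11011011110100001011011010111 ; hops seen [H2,H3,H1,H3,H2,H2] ; pick H2
  + 219.208.182.0/24 (H0) depth=24
  + 219.208.182.0/24 (H1) depth=24
  Q 219.208.182.111: descend 110110111101000010110110 ; hops seen [H2,H3,H1,H3,H1] ; pick H1
  del 147.165.80.0/20 (clear depth 20)

== LOOKUPS ==
["H2","H2","H2","H2","H3","H3","H3","H3","H0","H0","H3","H3","H0","H2","H1"]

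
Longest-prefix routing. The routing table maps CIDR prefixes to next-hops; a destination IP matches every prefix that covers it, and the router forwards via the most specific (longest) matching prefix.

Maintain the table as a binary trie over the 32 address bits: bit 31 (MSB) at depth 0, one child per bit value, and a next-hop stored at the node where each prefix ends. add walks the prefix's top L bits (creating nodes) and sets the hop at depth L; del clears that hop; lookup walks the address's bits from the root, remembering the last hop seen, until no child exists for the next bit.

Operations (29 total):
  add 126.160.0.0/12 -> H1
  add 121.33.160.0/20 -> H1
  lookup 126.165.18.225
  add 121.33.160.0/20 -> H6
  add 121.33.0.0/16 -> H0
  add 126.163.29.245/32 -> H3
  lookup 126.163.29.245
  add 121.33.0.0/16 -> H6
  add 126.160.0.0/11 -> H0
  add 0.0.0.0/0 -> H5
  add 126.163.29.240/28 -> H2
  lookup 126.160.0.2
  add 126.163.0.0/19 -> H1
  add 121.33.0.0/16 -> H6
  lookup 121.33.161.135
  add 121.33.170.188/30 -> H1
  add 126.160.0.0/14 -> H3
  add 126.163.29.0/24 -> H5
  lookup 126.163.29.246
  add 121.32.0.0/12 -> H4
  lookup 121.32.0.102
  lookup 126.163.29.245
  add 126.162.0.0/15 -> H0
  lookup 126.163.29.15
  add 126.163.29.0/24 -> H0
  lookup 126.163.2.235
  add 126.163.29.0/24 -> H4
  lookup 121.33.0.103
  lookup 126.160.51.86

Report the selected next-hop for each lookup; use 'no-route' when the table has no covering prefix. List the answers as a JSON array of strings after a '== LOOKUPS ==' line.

Trace:
  + 126.160.0.0/12 (H1) depth=12
  + 121.33.160.0/20 (H1) depth=20
  Q 126.165.18.225: descend 011111101010 ; hops seen [H1] ; pick H1
  + 121.33.160.0/20 (H6) depth=20
  + 121.33.0.0/16 (H0) depth=16
  + 126.163.29.245/32 (H3) depth=32
  Q 126.163.29.245: descend 01111110101000110001110111110101 ; hops seen [H1,H3] ; pick H3
  + 121.33.0.0/16 (H6) depth=16
  + 126.160.0.0/11 (H0) depth=11
  + 0.0.0.0/0 (H5) depth=0
  + 126.163.29.240/28 (H2) depth=28
  Q 126.160.0.2: descend 01111110101000 ; hops seen [H5,H0,H1] ; pick H1
  + 126.163.0.0/19 (H1) depth=19
  + 121.33.0.0/16 (H6) depth=16
  Q 121.33.161.135: descend 01111001001000011010 ; hops seen [H5,H6,H6] ; pick H6
  + 121.33.170.188/30 (H1) depth=30
  + 126.160.0.0/14 (H3) depth=14
  + 126.163.29.0/24 (H5) depth=24
  Q 126.163.29.246: descend 011111101010001100011101111101 ; hops seen [H5,H0,H1,H3,H1,H5,H2] ; pick H2
  + 121.32.0.0/12 (H4) depth=12
  Q 121.32.0.102: descend 011110010010000 ; hops seen [H5,H4] ; pick H4
  Q 126.163.29.245: descend 01111110101000110001110111110101 ; hops seen [H5,H0,H1,H3,H1,H5,H2,H3] ; pick H3
  + 126.162.0.0/15 (H0) depth=15
  Q 126.163.29.15: descend 011111101010001100011101 ; hops seen [H5,H0,H1,H3,H0,H1,H5] ; pick H5
  + 126.163.29.0/24 (H0) depth=24
  Q 126.163.2.235: descend 0111111010100011000 ; hops seen [H5,H0,H1,H3,H0,H1] ; pick H1
  + 126.163.29.0/24 (H4) depth=24
  Q 121.33.0.103: descend 0111100100100001 ; hops seen [H5,H4,H6] ; pick H6
  Q 126.160.51.86: descend 01111110101000 ; hops seen [H5,H0,H1,H3] ; pick H3

== LOOKUPS ==
["H1","H3","H1","H6","H2","H4","H3","H5","H1","H6","H3"]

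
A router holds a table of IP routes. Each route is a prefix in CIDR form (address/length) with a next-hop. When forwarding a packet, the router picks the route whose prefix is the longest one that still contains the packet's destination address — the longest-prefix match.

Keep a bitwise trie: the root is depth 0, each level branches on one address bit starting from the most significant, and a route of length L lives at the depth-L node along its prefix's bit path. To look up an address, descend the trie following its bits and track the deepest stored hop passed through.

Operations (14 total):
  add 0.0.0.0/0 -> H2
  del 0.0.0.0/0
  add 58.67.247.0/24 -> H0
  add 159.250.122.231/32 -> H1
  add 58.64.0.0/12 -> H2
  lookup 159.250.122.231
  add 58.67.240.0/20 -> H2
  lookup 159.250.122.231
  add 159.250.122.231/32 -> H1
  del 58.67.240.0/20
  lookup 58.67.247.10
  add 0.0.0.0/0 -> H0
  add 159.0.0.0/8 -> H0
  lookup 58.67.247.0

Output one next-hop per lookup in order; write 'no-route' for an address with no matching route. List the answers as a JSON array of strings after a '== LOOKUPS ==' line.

Trace:
  add 0.0.0.0/0 -> H2 at depth 0
  - 0.0.0.0/0 clear@0
  add 58.67.247.0/24 -> H0 at depth 24
  add 159.250.122.231/32 -> H1 at depth 32
  add 58.64.0.0/12 -> H2 at depth 12
  Q 159.250.122.231: descend 10011111111110100111101011100111 ; hops seen [H1] ; pick H1
  add 58.67.240.0/20 -> H2 at depth 20
  Q 159.250.122.231: descend 10011111111110100111101011100111 ; hops seen [H1] ; pick H1
  add 159.250.122.231/32 -> H1 at depth 32
  - 58.67.240.0/20 clear@20
  Q 58.67.247.10: descend 001110100100001111110111 ; hops seen [H2,H0] ; pick H0
  add 0.0.0.0/0 -> H0 at depth 0
  add 159.0.0.0/8 -> H0 at depth 8
  Q 58.67.247.0: descend 001110100100001111110111 ; hops seen [H0,H2,H0] ; pick H0

== LOOKUPS ==
["H1","H1","H0","H0"]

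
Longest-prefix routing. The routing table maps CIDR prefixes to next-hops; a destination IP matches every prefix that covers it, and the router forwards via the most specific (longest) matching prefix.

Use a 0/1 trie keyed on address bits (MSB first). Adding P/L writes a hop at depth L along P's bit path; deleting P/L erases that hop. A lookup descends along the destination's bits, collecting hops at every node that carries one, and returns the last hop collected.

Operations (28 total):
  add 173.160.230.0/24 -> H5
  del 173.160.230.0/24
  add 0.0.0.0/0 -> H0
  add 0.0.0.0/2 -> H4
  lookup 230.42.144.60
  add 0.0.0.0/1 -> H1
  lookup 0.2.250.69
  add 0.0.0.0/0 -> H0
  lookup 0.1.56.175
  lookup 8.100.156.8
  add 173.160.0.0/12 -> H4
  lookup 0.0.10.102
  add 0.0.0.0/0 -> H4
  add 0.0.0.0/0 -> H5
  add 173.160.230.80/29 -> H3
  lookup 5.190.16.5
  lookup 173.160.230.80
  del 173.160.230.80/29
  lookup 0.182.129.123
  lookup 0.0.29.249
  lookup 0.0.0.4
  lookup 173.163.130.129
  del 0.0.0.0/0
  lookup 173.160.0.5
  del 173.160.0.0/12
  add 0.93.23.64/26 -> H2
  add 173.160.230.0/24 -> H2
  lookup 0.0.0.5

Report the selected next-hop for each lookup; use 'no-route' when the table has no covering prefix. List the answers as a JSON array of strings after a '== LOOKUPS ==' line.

Apply in order:
  add 173.160.230.0/24 -> H5 at depth 24
  - 173.160.230.0/24 clear@24
  add 0.0.0.0/0 -> H0 at depth 0
  add 0.0.0.0/2 -> H4 at depth 2
  lookup 230.42.144.60: bits 1 walk d0:H0→d1:- -> H0
  add 0.0.0.0/1 -> H1 at depth 1
  lookup 0.2.250.69: bits 00 walk d0:H0→d1:H1→d2:H4 -> H4
  add 0.0.0.0/0 -> H0 at depth 0
  lookup 0.1.56.175: bits 00 walk d0:H0→d1:H1→d2:H4 -> H4
  lookup 8.100.156.8: bits 00 walk d0:H0→d1:H1→d2:H4 -> H4
  add 173.160.0.0/12 -> H4 at depth 12
  lookup 0.0.10.102: bits 00 walk d0:H0→d1:H1→d2:H4 -> H4
  add 0.0.0.0/0 -> H4 at depth 0
  add 0.0.0.0/0 -> H5 at depth 0
  add 173.160.230.80/29 -> H3 at depth 29
  lookup 5.190.16.5: bits 00 walk d0:H5→d1:H1→d2:H4 -> H4
  lookup 173.160.230.80: bits 10101101101000001110011001010 walk d0:H5→d1:-→d2:-→d3:-→d4:-→d5:-→d6:-→d7:-→d8:-→d9:-→d10:-→d11:-→d12:H4→d13:-→d14:-→d15:-→d16:-→d17:-→d18:-→d19:-→d20:-→d21:-→d22:-→d23:-→d24:-→d25:-→d26:-→d27:-→d28:-→d29:H3 -> H3
  - 173.160.230.80/29 clear@29
  lookup 0.182.129.123: bits 00 walk d0:H5→d1:H1→d2:H4 -> H4
  lookup 0.0.29.249: bits 00 walk d0:H5→d1:H1→d2:H4 -> H4
  lookup 0.0.0.4: bits 00 walk d0:H5→d1:H1→d2:H4 -> H4
  lookup 173.163.130.129: bits 10101101101000 walk d0:H5→d1:-→d2:-→d3:-→d4:-→d5:-→d6:-→d7:-→d8:-→d9:-→d10:-→d11:-→d12:H4→d13:-→d14:- -> H4
  - 0.0.0.0/0 clear@0
  lookup 173.160.0.5: bits 1010110110100000 walk d0:-→d1:-→d2:-→d3:-→d4:-→d5:-→d6:-→d7:-→d8:-→d9:-→d10:-→d11:-→d12:H4→d13:-→d14:-→d15:-→d16:- -> H4
  - 173.160.0.0/12 clear@12
  add 0.93.23.64/26 -> H2 at depth 26
  add 173.160.230.0/24 -> H2 at depth 24
  lookup 0.0.0.5: bits 000000000 walk d0:-→d1:H1→d2:H4→d3:-→d4:-→d5:-→d6:-→d7:-→d8:-→d9:- -> H4

== LOOKUPS ==
["H0","H4","H4","H4","H4","H4","H3","H4","H4","H4","H4","H4","H4"]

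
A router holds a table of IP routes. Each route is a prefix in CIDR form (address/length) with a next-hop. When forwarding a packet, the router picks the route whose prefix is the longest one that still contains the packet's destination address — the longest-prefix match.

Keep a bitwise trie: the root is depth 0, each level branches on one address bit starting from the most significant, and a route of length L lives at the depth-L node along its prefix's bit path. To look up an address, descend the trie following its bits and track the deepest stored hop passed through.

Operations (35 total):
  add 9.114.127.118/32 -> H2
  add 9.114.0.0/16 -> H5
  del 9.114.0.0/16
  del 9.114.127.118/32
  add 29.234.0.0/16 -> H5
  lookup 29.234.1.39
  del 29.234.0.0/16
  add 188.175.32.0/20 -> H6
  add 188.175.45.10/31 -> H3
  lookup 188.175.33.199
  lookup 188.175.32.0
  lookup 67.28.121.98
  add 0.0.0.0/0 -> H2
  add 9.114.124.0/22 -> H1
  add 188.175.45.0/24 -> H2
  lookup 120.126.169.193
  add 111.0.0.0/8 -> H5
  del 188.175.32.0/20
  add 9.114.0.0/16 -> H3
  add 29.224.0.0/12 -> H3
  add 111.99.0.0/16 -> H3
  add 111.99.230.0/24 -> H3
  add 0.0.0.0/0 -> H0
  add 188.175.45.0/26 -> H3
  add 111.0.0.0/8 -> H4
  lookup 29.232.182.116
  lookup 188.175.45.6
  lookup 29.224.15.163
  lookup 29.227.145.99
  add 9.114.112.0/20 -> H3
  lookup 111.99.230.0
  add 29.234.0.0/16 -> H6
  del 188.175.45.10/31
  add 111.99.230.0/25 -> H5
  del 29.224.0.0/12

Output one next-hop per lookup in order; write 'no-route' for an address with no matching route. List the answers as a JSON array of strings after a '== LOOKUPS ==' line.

Apply in order:
  + 9.114.127.118/32 (H2) depth=32
  + 9.114.0.0/16 (H5) depth=16
  - 9.114.0.0/16 clear@16
  - 9.114.127.118/32 clear@32
  + 29.234.0.0/16 (H5) depth=16
  lookup 29.234.1.39: bits 0001110111101010 walk d0:-→d1:-→d2:-→d3:-→d4:-→d5:-→d6:-→d7:-→d8:-→d9:-→d10:-→d11:-→d12:-→d13:-→d14:-→d15:-→d16:H5 -> H5
  - 29.234.0.0/16 clear@16
  + 188.175.32.0/20 (H6) depth=20
  + 188.175.45.10/31 (H3) depth=31
  lookup 188.175.33.199: bits 10111100101011110010 walk d0:-→d1:-→d2:-→d3:-→d4:-→d5:-→d6:-→d7:-→d8:-→d9:-→d10:-→d11:-→d12:-→d13:-→d14:-→d15:-→d16:-→d17:-→d18:-→d19:-→d20:H6 -> H6
  lookup 188.175.32.0: bits 10111100101011110010 walk d0:-→d1:-→d2:-→d3:-→d4:-→d5:-→d6:-→d7:-→d8:-→d9:-→d10:-→d11:-→d12:-→d13:-→d14:-→d15:-→d16:-→d17:-→d18:-→d19:-→d20:H6 -> H6
  lookup 67.28.121.98: bits 0 walk d0:-→d1:- -> no-route
  + 0.0.0.0/0 (H2) depth=0
  + 9.114.124.0/22 (H1) depth=22
  + 188.175.45.0/24 (H2) depth=24
  lookup 120.126.169.193: bits 0 walk d0:H2→d1:- -> H2
  + 111.0.0.0/8 (H5) depth=8
  - 188.175.32.0/20 clear@20
  + 9.114.0.0/16 (H3) depth=16
  + 29.224.0.0/12 (H3) depth=12
  + 111.99.0.0/16 (H3) depth=16
  + 111.99.230.0/24 (H3) depth=24
  + 0.0.0.0/0 (H0) depth=0
  + 188.175.45.0/26 (H3) depth=26
  + 111.0.0.0/8 (H4) depth=8
  lookup 29.232.182.116: bits 00011101111010 walk d0:H0→d1:-→d2:-→d3:-→d4:-→d5:-→d6:-→d7:-→d8:-→d9:-→d10:-→d11:-→d12:H3→d13:-→d14:- -> H3
  lookup 188.175.45.6: bits 1011110010101111001011010000 walk d0:H0→d1:-→d2:-→d3:-→d4:-→d5:-→d6:-→d7:-→d8:-→d9:-→d10:-→d11:-→d12:-→d13:-→d14:-→d15:-→d16:-→d17:-→d18:-→d19:-→d20:-→d21:-→d22:-→d23:-→d24:H2→d25:-→d26:H3→d27:-→d28:- -> H3
  lookup 29.224.15.163: bits 000111011110 walk d0:H0→d1:-→d2:-→d3:-→d4:-→d5:-→d6:-→d7:-→d8:-→d9:-→d10:-→d11:-→d12:H3 -> H3
  lookup 29.227.145.99: bits 000111011110 walk d0:H0→d1:-→d2:-→d3:-→d4:-→d5:-→d6:-→d7:-→d8:-→d9:-→d10:-→d11:-→d12:H3 -> H3
  + 9.114.112.0/20 (H3) depth=20
  lookup 111.99.230.0: bits 011011110110001111100110 walk d0:H0→d1:-→d2:-→d3:-→d4:-→d5:-→d6:-→d7:-→d8:H4→d9:-→d10:-→d11:-→d12:-→d13:-→d14:-→d15:-→d16:H3→d17:-→d18:-→d19:-→d20:-→d21:-→d22:-→d23:-→d24:H3 -> H3
  + 29.234.0.0/16 (H6) depth=16
  - 188.175.45.10/31 clear@31
  + 111.99.230.0/25 (H5) depth=25
  - 29.224.0.0/12 clear@12

== LOOKUPS ==
["H5","H6","H6","no-route","H2","H3","H3","H3","H3","H3"]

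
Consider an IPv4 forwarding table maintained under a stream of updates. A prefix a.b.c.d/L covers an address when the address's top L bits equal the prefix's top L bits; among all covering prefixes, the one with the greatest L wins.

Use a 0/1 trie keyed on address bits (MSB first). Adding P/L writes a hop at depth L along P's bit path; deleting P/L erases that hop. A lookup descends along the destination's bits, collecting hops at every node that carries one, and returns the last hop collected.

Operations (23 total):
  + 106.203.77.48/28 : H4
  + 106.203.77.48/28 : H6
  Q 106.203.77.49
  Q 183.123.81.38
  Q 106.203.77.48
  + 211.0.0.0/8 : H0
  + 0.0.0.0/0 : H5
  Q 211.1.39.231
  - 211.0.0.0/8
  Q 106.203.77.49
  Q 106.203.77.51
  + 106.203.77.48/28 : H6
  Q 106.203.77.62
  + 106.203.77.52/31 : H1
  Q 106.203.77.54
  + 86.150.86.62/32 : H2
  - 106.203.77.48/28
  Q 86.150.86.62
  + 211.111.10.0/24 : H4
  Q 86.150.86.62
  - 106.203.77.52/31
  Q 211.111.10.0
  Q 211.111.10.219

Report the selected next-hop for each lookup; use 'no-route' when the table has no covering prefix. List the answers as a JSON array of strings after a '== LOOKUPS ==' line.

Process each operation:
  + 106.203.77.48/28 (H4) depth=28
  + 106.203.77.48/28 (H6) depth=28
  ? 106.203.77.49  path d0:-→d1:-→d2:-→d3:-→d4:-→d5:-→d6:-→d7:-→d8:-→d9:-→d10:-→d11:-→d12:-→d13:-→d14:-→d15:-→d16:-→d17:-→d18:-→d19:-→d20:-→d21:-→d22:-→d23:-→d24:-→d25:-→d26:-→d27:-→d28:H6  best=H6
  ? 183.123.81.38  path d0:-  best=no-route
  ? 106.203.77.48  path d0:-→d1:-→d2:-→d3:-→d4:-→d5:-→d6:-→d7:-→d8:-→d9:-→d10:-→d11:-→d12:-→d13:-→d14:-→d15:-→d16:-→d17:-→d18:-→d19:-→d20:-→d21:-→d22:-→d23:-→d24:-→d25:-→d26:-→d27:-→d28:H6  best=H6
  + 211.0.0.0/8 (H0) depth=8
  + 0.0.0.0/0 (H5) depth=0
  ? 211.1.39.231  path d0:H5→d1:-→d2:-→d3:-→d4:-→d5:-→d6:-→d7:-→d8:H0  best=H0
  - 211.0.0.0/8 clear@8
  ? 106.203.77.49  path d0:H5→d1:-→d2:-→d3:-→d4:-→d5:-→d6:-→d7:-→d8:-→d9:-→d10:-→d11:-→d12:-→d13:-→d14:-→d15:-→d16:-→d17:-→d18:-→d19:-→d20:-→d21:-→d22:-→d23:-→d24:-→d25:-→d26:-→d27:-→d28:H6  best=H6
  ? 106.203.77.51  path d0:H5→d1:-→d2:-→d3:-→d4:-→d5:-→d6:-→d7:-→d8:-→d9:-→d10:-→d11:-→d12:-→d13:-→d14:-→d15:-→d16:-→d17:-→d18:-→d19:-→d20:-→d21:-→d22:-→d23:-→d24:-→d25:-→d26:-→d27:-→d28:H6  best=H6
  + 106.203.77.48/28 (H6) depth=28
  ? 106.203.77.62  path d0:H5→d1:-→d2:-→d3:-→d4:-→d5:-→d6:-→d7:-→d8:-→d9:-→d10:-→d11:-→d12:-→d13:-→d14:-→d15:-→d16:-→d17:-→d18:-→d19:-→d20:-→d21:-→d22:-→d23:-→d24:-→d25:-→d26:-→d27:-→d28:H6  best=H6
  + 106.203.77.52/31 (H1) depth=31
  ? 106.203.77.54  path d0:H5→d1:-→d2:-→d3:-→d4:-→d5:-→d6:-→d7:-→d8:-→d9:-→d10:-→d11:-→d12:-→d13:-→d14:-→d15:-→d16:-→d17:-→d18:-→d19:-→d20:-→d21:-→d22:-→d23:-→d24:-→d25:-→d26:-→d27:-→d28:H6→d29:-→d30:-  best=H6
  + 86.150.86.62/32 (H2) depth=32
  - 106.203.77.48/28 clear@28
  ? 86.150.86.62  path d0:H5→d1:-→d2:-→d3:-→d4:-→d5:-→d6:-→d7:-→d8:-→d9:-→d10:-→d11:-→d12:-→d13:-→d14:-→d15:-→d16:-→d17:-→d18:-→d19:-→d20:-→d21:-→d22:-→d23:-→d24:-→d25:-→d26:-→d27:-→d28:-→d29:-→d30:-→d31:-→d32:H2  best=H2
  + 211.111.10.0/24 (H4) depth=24
  ? 86.150.86.62  path d0:H5→d1:-→d2:-→d3:-→d4:-→d5:-→d6:-→d7:-→d8:-→d9:-→d10:-→d11:-→d12:-→d13:-→d14:-→d15:-→d16:-→d17:-→d18:-→d19:-→d20:-→d21:-→d22:-→d23:-→d24:-→d25:-→d26:-→d27:-→d28:-→d29:-→d30:-→d31:-→d32:H2  best=H2
  - 106.203.77.52/31 clear@31
  ? 211.111.10.0  path d0:H5→d1:-→d2:-→d3:-→d4:-→d5:-→d6:-→d7:-→d8:-→d9:-→d10:-→d11:-→d12:-→d13:-→d14:-→d15:-→d16:-→d17:-→d18:-→d19:-→d20:-→d21:-→d22:-→d23:-→d24:H4  best=H4
  ? 211.111.10.219  path d0:H5→d1:-→d2:-→d3:-→d4:-→d5:-→d6:-→d7:-→d8:-→d9:-→d10:-→d11:-→d12:-→d13:-→d14:-→d15:-→d16:-→d17:-→d18:-→d19:-→d20:-→d21:-→d22:-→d23:-→d24:H4  best=H4

== LOOKUPS ==
["H6","no-route","H6","H0","H6","H6","H6","H6","H2","H2","H4","H4"]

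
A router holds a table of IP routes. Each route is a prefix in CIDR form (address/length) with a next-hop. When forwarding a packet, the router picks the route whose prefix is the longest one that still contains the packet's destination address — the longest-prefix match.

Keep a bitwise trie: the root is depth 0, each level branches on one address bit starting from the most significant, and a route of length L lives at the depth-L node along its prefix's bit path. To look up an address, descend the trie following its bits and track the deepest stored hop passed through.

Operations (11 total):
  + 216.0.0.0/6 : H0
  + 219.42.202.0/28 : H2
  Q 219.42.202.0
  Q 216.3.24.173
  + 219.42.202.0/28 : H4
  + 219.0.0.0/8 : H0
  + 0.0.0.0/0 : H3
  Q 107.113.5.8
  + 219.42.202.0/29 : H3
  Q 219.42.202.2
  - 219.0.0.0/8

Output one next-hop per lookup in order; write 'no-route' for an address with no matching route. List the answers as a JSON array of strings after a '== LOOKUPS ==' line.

Trace:
  + 216.0.0.0/6 (H0) depth=6
  + 219.42.202.0/28 (H2) depth=28
  lookup 219.42.202.0: bits 1101101100101010110010100000 walk d0:-→d1:-→d2:-→d3:-→d4:-→d5:-→d6:H0→d7:-→d8:-→d9:-→d10:-→d11:-→d12:-→d13:-→d14:-→d15:-→d16:-→d17:-→d18:-→d19:-→d20:-→d21:-→d22:-→d23:-→d24:-→d25:-→d26:-→d27:-→d28:H2 -> H2
  lookup 216.3.24.173: bits 110110 walk d0:-→d1:-→d2:-→d3:-→d4:-→d5:-→d6:H0 -> H0
  + 219.42.202.0/28 (H4) depth=28
  + 219.0.0.0/8 (H0) depth=8
  + 0.0.0.0/0 (H3) depth=0
  lookup 107.113.5.8: bits ε walk d0:H3 -> H3
  + 219.42.202.0/29 (H3) depth=29
  lookup 219.42.202.2: bits 11011011001010101100101000000 walk d0:H3→d1:-→d2:-→d3:-→d4:-→d5:-→d6:H0→d7:-→d8:H0→d9:-→d10:-→d11:-→d12:-→d13:-→d14:-→d15:-→d16:-→d17:-→d18:-→d19:-→d20:-→d21:-→d22:-→d23:-→d24:-→d25:-→d26:-→d27:-→d28:H4→d29:H3 -> H3
  del 219.0.0.0/8 (clear depth 8)

== LOOKUPS ==
["H2","H0","H3","H3"]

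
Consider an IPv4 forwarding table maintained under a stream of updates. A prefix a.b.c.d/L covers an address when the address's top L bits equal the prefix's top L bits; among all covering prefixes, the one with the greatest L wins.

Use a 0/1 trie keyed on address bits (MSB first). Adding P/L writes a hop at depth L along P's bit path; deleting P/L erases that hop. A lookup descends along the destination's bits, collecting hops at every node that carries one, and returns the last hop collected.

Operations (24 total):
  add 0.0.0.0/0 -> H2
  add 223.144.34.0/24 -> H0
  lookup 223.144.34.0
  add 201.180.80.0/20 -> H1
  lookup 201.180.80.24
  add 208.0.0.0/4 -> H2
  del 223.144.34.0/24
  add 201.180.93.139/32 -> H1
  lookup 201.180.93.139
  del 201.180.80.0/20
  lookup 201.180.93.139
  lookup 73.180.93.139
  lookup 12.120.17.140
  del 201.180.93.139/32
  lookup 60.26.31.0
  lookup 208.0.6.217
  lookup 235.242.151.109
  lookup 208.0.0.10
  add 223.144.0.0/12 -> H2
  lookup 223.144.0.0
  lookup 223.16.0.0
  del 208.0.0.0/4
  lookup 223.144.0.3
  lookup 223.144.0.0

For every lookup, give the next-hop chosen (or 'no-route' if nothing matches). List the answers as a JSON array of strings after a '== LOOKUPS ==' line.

Apply in order:
  add 0.0.0.0/0 -> H2 at depth 0
  add 223.144.34.0/24 -> H0 at depth 24
  lookup 223.144.34.0: bits 110111111001000000100010 walk d0:H2→d1:-→d2:-→d3:-→d4:-→d5:-→d6:-→d7:-→d8:-→d9:-→d10:-→d11:-→d12:-→d13:-→d14:-→d15:-→d16:-→d17:-→d18:-→d19:-→d20:-→d21:-→d22:-→d23:-→d24:H0 -> H0
  add 201.180.80.0/20 -> H1 at depth 20
  lookup 201.180.80.24: bits 11001001101101000101 walk d0:H2→d1:-→d2:-→d3:-→d4:-→d5:-→d6:-→d7:-→d8:-→d9:-→d10:-→d11:-→d12:-→d13:-→d14:-→d15:-→d16:-→d17:-→d18:-→d19:-→d20:H1 -> H1
  add 208.0.0.0/4 -> H2 at depth 4
  del 223.144.34.0/24 (clear depth 24)
  add 201.180.93.139/32 -> H1 at depth 32
  lookup 201.180.93.139: bits 11001001101101000101110110001011 walk d0:H2→d1:-→d2:-→d3:-→d4:-→d5:-→d6:-→d7:-→d8:-→d9:-→d10:-→d11:-→d12:-→d13:-→d14:-→d15:-→d16:-→d17:-→d18:-→d19:-→d20:H1→d21:-→d22:-→d23:-→d24:-→d25:-→d26:-→d27:-→d28:-→d29:-→d30:-→d31:-→d32:H1 -> H1
  del 201.180.80.0/20 (clear depth 20)
  lookup 201.180.93.139: bits 11001001101101000101110110001011 walk d0:H2→d1:-→d2:-→d3:-→d4:-→d5:-→d6:-→d7:-→d8:-→d9:-→d10:-→d11:-→d12:-→d13:-→d14:-→d15:-→d16:-→d17:-→d18:-→d19:-→d20:-→d21:-→d22:-→d23:-→d24:-→d25:-→d26:-→d27:-→d28:-→d29:-→d30:-→d31:-→d32:H1 -> H1
  lookup 73.180.93.139: bits ε walk d0:H2 -> H2
  lookup 12.120.17.140: bits ε walk d0:H2 -> H2
  del 201.180.93.139/32 (clear depth 32)
  lookup 60.26.31.0: bits ε walk d0:H2 -> H2
  lookup 208.0.6.217: bits 1101 walk d0:H2→d1:-→d2:-→d3:-→d4:H2 -> H2
  lookup 235.242.151.109: bits 11 walk d0:H2→d1:-→d2:- -> H2
  lookup 208.0.0.10: bits 1101 walk d0:H2→d1:-→d2:-→d3:-→d4:H2 -> H2
  add 223.144.0.0/12 -> H2 at depth 12
  lookup 223.144.0.0: bits 110111111001000000 walk d0:H2→d1:-→d2:-→d3:-→d4:H2→d5:-→d6:-→d7:-→d8:-→d9:-→d10:-→d11:-→d12:H2→d13:-→d14:-→d15:-→d16:-→d17:-→d18:- -> H2
  lookup 223.16.0.0: bits 11011111 walk d0:H2→d1:-→d2:-→d3:-→d4:H2→d5:-→d6:-→d7:-→d8:- -> H2
  del 208.0.0.0/4 (clear depth 4)
  lookup 223.144.0.3: bits 110111111001000000 walk d0:H2→d1:-→d2:-→d3:-→d4:-→d5:-→d6:-→d7:-→d8:-→d9:-→d10:-→d11:-→d12:H2→d13:-→d14:-→d15:-→d16:-→d17:-→d18:- -> H2
  lookup 223.144.0.0: bits 110111111001000000 walk d0:H2→d1:-→d2:-→d3:-→d4:-→d5:-→d6:-→d7:-→d8:-→d9:-→d10:-→d11:-→d12:H2→d13:-→d14:-→d15:-→d16:-→d17:-→d18:- -> H2

== LOOKUPS ==
["H0","H1","H1","H1","H2","H2","H2","H2","H2","H2","H2","H2","H2","H2"]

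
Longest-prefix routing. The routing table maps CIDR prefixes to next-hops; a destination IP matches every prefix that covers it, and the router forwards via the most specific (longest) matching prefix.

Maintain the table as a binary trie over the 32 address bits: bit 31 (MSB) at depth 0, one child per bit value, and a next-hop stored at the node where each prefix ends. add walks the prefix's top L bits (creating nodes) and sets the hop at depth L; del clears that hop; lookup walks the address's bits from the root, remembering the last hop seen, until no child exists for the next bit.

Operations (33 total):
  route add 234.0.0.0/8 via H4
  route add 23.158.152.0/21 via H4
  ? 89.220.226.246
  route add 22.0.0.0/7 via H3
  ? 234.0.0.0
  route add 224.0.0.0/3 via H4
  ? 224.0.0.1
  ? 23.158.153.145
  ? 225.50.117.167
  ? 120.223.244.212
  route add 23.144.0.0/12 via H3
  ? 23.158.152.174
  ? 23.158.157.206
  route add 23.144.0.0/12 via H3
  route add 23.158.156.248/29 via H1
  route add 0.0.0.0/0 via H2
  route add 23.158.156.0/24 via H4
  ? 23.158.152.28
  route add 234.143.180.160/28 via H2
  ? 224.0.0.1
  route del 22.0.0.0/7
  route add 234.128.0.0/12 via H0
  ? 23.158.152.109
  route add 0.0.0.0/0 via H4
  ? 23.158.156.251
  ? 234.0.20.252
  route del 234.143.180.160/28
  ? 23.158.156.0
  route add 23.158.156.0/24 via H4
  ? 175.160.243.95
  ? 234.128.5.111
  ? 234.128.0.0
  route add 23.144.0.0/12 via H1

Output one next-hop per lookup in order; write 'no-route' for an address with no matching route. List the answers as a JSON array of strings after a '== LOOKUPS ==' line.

Process each operation:
  add 234.0.0.0/8 -> H4 at depth 8
  add 23.158.152.0/21 -> H4 at depth 21
  ? 89.220.226.246  path d0:-→d1:-  best=no-route
  add 22.0.0.0/7 -> H3 at depth 7
  ? 234.0.0.0  path d0:-→d1:-→d2:-→d3:-→d4:-→d5:-→d6:-→d7:-→d8:H4  best=H4
  add 224.0.0.0/3 -> H4 at depth 3
  ? 224.0.0.1  path d0:-→d1:-→d2:-→d3:H4→d4:-  best=H4
  ? 23.158.153.145  path d0:-→d1:-→d2:-→d3:-→d4:-→d5:-→d6:-→d7:H3→d8:-→d9:-→d10:-→d11:-→d12:-→d13:-→d14:-→d15:-→d16:-→d17:-→d18:-→d19:-→d20:-→d21:H4  best=H4
  ? 225.50.117.167  path d0:-→d1:-→d2:-→d3:H4→d4:-  best=H4
  ? 120.223.244.212  path d0:-→d1:-  best=no-route
  add 23.144.0.0/12 -> H3 at depth 12
  ? 23.158.152.174  path d0:-→d1:-→d2:-→d3:-→d4:-→d5:-→d6:-→d7:H3→d8:-→d9:-→d10:-→d11:-→d12:H3→d13:-→d14:-→d15:-→d16:-→d17:-→d18:-→d19:-→d20:-→d21:H4  best=H4
  ? 23.158.157.206  path d0:-→d1:-→d2:-→d3:-→d4:-→d5:-→d6:-→d7:H3→d8:-→d9:-→d10:-→d11:-→d12:H3→d13:-→d14:-→d15:-→d16:-→d17:-→d18:-→d19:-→d20:-→d21:H4  best=H4
  add 23.144.0.0/12 -> H3 at depth 12
  add 23.158.156.248/29 -> H1 at depth 29
  add 0.0.0.0/0 -> H2 at depth 0
  add 23.158.156.0/24 -> H4 at depth 24
  ? 23.158.152.28  path d0:H2→d1:-→d2:-→d3:-→d4:-→d5:-→d6:-→d7:H3→d8:-→d9:-→d10:-→d11:-→d12:H3→d13:-→d14:-→d15:-→d16:-→d17:-→d18:-→d19:-→d20:-→d21:H4  best=H4
  add 234.143.180.160/28 -> H2 at depth 28
  ? 224.0.0.1  path d0:H2→d1:-→d2:-→d3:H4→d4:-  best=H4
  del 22.0.0.0/7 (clear depth 7)
  add 234.128.0.0/12 -> H0 at depth 12
  ? 23.158.152.109  path d0:H2→d1:-→d2:-→d3:-→d4:-→d5:-→d6:-→d7:-→d8:-→d9:-→d10:-→d11:-→d12:H3→d13:-→d14:-→d15:-→d16:-→d17:-→d18:-→d19:-→d20:-→d21:H4  best=H4
  add 0.0.0.0/0 -> H4 at depth 0
  ? 23.158.156.251  path d0:H4→d1:-→d2:-→d3:-→d4:-→d5:-→d6:-→d7:-→d8:-→d9:-→d10:-→d11:-→d12:H3→d13:-→d14:-→d15:-→d16:-→d17:-→d18:-→d19:-→d20:-→d21:H4→d22:-→d23:-→d24:H4→d25:-→d26:-→d27:-→d28:-→d29:H1  best=H1
  ? 234.0.20.252  path d0:H4→d1:-→d2:-→d3:H4→d4:-→d5:-→d6:-→d7:-→d8:H4  best=H4
  del 234.143.180.160/28 (clear depth 28)
  ? 23.158.156.0  path d0:H4→d1:-→d2:-→d3:-→d4:-→d5:-→d6:-→d7:-→d8:-→d9:-→d10:-→d11:-→d12:H3→d13:-→d14:-→d15:-→d16:-→d17:-→d18:-→d19:-→d20:-→d21:H4→d22:-→d23:-→d24:H4  best=H4
  add 23.158.156.0/24 -> H4 at depth 24
  ? 175.160.243.95  path d0:H4→d1:-  best=H4
  ? 234.128.5.111  path d0:H4→d1:-→d2:-→d3:H4→d4:-→d5:-→d6:-→d7:-→d8:H4→d9:-→d10:-→d11:-→d12:H0  best=H0
  ? 234.128.0.0  path d0:H4→d1:-→d2:-→d3:H4→d4:-→d5:-→d6:-→d7:-→d8:H4→d9:-→d10:-→d11:-→d12:H0  best=H0
  add 23.144.0.0/12 -> H1 at depth 12

== LOOKUPS ==
["no-route","H4","H4","H4","H4","no-route","H4","H4","H4","H4","H4","H1","H4","H4","H4","H0","H0"]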